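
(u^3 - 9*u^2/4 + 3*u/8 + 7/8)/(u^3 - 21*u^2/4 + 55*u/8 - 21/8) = (8*u^2 - 10*u - 7)/(8*u^2 - 34*u + 21)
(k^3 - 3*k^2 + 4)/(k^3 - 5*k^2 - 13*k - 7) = (k^2 - 4*k + 4)/(k^2 - 6*k - 7)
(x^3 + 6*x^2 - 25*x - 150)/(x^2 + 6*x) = x - 25/x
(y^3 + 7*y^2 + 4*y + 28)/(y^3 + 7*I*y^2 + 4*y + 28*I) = (y + 7)/(y + 7*I)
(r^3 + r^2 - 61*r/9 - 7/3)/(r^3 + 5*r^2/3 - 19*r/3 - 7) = (r + 1/3)/(r + 1)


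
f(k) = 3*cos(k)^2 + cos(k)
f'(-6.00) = -1.89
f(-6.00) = 3.73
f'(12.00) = 3.25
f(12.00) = 2.98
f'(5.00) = 2.59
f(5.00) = 0.53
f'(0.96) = -3.64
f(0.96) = 1.56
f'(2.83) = 1.44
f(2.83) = 1.77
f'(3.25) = -0.54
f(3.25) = 1.97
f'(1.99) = 1.32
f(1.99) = 0.09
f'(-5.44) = -3.73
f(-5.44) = 1.99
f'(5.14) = 3.17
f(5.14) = 0.93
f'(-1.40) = 1.99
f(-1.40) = 0.26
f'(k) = -6*sin(k)*cos(k) - sin(k)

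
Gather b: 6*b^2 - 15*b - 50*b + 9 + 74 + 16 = 6*b^2 - 65*b + 99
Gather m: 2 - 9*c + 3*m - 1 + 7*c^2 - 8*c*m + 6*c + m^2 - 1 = 7*c^2 - 3*c + m^2 + m*(3 - 8*c)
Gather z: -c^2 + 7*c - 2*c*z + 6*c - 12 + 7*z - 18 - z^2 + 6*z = -c^2 + 13*c - z^2 + z*(13 - 2*c) - 30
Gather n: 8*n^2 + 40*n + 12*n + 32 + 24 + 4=8*n^2 + 52*n + 60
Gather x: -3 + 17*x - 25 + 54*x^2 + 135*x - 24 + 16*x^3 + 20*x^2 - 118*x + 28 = 16*x^3 + 74*x^2 + 34*x - 24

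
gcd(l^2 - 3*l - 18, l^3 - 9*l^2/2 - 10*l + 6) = l - 6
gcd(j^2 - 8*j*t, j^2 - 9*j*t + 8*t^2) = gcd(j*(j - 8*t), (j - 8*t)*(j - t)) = -j + 8*t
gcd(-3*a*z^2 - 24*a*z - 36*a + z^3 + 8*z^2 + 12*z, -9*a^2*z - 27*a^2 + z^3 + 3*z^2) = -3*a + z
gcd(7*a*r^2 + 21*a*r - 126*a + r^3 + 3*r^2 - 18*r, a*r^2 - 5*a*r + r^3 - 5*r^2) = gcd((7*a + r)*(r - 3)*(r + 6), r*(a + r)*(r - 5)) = 1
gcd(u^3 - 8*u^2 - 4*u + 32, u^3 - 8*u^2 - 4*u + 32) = u^3 - 8*u^2 - 4*u + 32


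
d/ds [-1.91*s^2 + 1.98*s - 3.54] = 1.98 - 3.82*s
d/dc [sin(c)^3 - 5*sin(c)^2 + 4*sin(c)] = (3*sin(c)^2 - 10*sin(c) + 4)*cos(c)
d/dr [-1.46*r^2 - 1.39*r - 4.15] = -2.92*r - 1.39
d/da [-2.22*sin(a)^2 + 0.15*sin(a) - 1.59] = (0.15 - 4.44*sin(a))*cos(a)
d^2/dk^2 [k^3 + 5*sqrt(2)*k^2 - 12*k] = 6*k + 10*sqrt(2)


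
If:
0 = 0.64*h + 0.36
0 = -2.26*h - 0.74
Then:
No Solution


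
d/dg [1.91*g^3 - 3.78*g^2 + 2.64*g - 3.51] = 5.73*g^2 - 7.56*g + 2.64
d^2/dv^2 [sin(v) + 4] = -sin(v)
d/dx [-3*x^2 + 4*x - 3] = 4 - 6*x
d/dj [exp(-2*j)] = -2*exp(-2*j)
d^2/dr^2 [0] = 0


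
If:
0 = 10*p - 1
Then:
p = 1/10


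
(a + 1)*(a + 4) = a^2 + 5*a + 4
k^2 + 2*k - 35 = (k - 5)*(k + 7)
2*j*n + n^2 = n*(2*j + n)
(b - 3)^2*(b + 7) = b^3 + b^2 - 33*b + 63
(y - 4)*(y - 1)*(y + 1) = y^3 - 4*y^2 - y + 4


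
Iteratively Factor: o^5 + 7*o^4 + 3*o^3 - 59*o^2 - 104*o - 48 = (o + 4)*(o^4 + 3*o^3 - 9*o^2 - 23*o - 12) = (o + 4)^2*(o^3 - o^2 - 5*o - 3) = (o + 1)*(o + 4)^2*(o^2 - 2*o - 3) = (o + 1)^2*(o + 4)^2*(o - 3)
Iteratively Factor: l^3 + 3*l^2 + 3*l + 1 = (l + 1)*(l^2 + 2*l + 1) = (l + 1)^2*(l + 1)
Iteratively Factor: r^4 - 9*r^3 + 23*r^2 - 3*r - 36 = (r - 3)*(r^3 - 6*r^2 + 5*r + 12) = (r - 4)*(r - 3)*(r^2 - 2*r - 3) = (r - 4)*(r - 3)^2*(r + 1)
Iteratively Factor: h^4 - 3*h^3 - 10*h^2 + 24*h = (h - 4)*(h^3 + h^2 - 6*h) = (h - 4)*(h - 2)*(h^2 + 3*h) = (h - 4)*(h - 2)*(h + 3)*(h)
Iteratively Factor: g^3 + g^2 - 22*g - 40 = (g + 4)*(g^2 - 3*g - 10) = (g - 5)*(g + 4)*(g + 2)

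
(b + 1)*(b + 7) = b^2 + 8*b + 7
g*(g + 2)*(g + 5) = g^3 + 7*g^2 + 10*g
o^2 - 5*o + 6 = (o - 3)*(o - 2)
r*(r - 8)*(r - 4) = r^3 - 12*r^2 + 32*r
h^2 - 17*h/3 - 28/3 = (h - 7)*(h + 4/3)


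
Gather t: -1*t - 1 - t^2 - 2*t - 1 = -t^2 - 3*t - 2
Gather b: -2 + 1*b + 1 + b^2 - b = b^2 - 1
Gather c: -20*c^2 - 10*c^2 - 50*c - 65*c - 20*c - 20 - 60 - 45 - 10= -30*c^2 - 135*c - 135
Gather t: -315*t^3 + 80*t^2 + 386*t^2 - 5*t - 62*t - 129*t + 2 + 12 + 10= -315*t^3 + 466*t^2 - 196*t + 24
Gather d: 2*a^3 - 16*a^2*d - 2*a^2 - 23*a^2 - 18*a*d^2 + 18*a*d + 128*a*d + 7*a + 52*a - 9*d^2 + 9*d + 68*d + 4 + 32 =2*a^3 - 25*a^2 + 59*a + d^2*(-18*a - 9) + d*(-16*a^2 + 146*a + 77) + 36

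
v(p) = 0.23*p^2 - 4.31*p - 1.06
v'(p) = 0.46*p - 4.31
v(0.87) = -4.64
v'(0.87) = -3.91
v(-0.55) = 1.38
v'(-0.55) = -4.56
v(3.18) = -12.44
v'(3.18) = -2.85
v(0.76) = -4.20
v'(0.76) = -3.96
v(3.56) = -13.49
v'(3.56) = -2.67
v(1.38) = -6.57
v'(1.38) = -3.68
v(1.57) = -7.26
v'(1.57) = -3.59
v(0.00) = -1.06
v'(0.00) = -4.31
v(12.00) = -19.66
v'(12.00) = 1.21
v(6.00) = -18.64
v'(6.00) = -1.55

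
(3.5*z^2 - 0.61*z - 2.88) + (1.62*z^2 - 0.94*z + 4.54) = 5.12*z^2 - 1.55*z + 1.66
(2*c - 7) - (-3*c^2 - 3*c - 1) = 3*c^2 + 5*c - 6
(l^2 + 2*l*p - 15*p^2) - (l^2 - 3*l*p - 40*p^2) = 5*l*p + 25*p^2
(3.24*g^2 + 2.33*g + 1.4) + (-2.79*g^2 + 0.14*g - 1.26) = 0.45*g^2 + 2.47*g + 0.14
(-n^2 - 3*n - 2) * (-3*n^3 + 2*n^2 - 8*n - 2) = 3*n^5 + 7*n^4 + 8*n^3 + 22*n^2 + 22*n + 4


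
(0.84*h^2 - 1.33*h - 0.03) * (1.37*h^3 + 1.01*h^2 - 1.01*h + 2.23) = 1.1508*h^5 - 0.9737*h^4 - 2.2328*h^3 + 3.1862*h^2 - 2.9356*h - 0.0669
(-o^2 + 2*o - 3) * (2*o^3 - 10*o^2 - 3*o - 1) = -2*o^5 + 14*o^4 - 23*o^3 + 25*o^2 + 7*o + 3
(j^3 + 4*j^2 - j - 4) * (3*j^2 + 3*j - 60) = 3*j^5 + 15*j^4 - 51*j^3 - 255*j^2 + 48*j + 240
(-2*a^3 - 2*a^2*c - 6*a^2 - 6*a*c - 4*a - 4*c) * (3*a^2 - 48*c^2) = -6*a^5 - 6*a^4*c - 18*a^4 + 96*a^3*c^2 - 18*a^3*c - 12*a^3 + 96*a^2*c^3 + 288*a^2*c^2 - 12*a^2*c + 288*a*c^3 + 192*a*c^2 + 192*c^3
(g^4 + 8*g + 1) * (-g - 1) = -g^5 - g^4 - 8*g^2 - 9*g - 1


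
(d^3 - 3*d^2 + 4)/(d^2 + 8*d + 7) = (d^2 - 4*d + 4)/(d + 7)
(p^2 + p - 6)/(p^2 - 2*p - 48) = (-p^2 - p + 6)/(-p^2 + 2*p + 48)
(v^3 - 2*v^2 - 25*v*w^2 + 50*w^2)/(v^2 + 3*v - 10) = (v^2 - 25*w^2)/(v + 5)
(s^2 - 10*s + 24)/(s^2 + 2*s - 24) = (s - 6)/(s + 6)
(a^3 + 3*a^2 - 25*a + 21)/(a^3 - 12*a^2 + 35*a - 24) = (a + 7)/(a - 8)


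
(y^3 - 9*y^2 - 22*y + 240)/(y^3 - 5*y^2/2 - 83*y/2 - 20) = 2*(y - 6)/(2*y + 1)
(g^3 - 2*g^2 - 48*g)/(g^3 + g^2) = (g^2 - 2*g - 48)/(g*(g + 1))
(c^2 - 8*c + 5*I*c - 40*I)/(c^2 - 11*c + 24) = (c + 5*I)/(c - 3)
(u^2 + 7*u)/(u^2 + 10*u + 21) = u/(u + 3)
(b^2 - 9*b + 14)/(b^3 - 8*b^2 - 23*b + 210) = (b - 2)/(b^2 - b - 30)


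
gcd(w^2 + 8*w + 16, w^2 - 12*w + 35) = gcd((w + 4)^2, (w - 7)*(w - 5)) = 1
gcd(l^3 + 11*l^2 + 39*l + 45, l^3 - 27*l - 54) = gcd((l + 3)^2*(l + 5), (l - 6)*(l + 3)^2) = l^2 + 6*l + 9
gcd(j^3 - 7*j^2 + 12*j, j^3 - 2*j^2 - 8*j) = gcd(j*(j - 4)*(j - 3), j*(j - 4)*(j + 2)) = j^2 - 4*j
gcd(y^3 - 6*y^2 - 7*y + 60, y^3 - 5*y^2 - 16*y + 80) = y^2 - 9*y + 20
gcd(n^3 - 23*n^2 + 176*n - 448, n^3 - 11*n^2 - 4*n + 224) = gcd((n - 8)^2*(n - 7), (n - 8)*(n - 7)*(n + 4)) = n^2 - 15*n + 56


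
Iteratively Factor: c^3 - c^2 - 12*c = (c - 4)*(c^2 + 3*c) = c*(c - 4)*(c + 3)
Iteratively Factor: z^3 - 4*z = (z)*(z^2 - 4) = z*(z - 2)*(z + 2)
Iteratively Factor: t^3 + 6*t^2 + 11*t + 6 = (t + 3)*(t^2 + 3*t + 2) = (t + 1)*(t + 3)*(t + 2)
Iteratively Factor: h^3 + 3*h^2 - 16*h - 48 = (h + 4)*(h^2 - h - 12) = (h - 4)*(h + 4)*(h + 3)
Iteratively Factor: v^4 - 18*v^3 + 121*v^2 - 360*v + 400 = (v - 4)*(v^3 - 14*v^2 + 65*v - 100) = (v - 5)*(v - 4)*(v^2 - 9*v + 20) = (v - 5)^2*(v - 4)*(v - 4)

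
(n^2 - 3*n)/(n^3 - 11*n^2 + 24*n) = 1/(n - 8)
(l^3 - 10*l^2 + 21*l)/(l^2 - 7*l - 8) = l*(-l^2 + 10*l - 21)/(-l^2 + 7*l + 8)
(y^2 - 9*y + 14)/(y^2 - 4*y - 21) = (y - 2)/(y + 3)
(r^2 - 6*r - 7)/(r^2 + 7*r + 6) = (r - 7)/(r + 6)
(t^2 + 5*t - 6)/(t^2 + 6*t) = (t - 1)/t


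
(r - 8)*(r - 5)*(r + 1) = r^3 - 12*r^2 + 27*r + 40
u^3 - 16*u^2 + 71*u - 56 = (u - 8)*(u - 7)*(u - 1)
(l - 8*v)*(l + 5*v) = l^2 - 3*l*v - 40*v^2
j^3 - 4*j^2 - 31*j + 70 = (j - 7)*(j - 2)*(j + 5)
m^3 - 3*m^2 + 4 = (m - 2)^2*(m + 1)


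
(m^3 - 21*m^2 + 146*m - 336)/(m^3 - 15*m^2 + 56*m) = (m - 6)/m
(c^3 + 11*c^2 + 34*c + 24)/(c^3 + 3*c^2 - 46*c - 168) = (c + 1)/(c - 7)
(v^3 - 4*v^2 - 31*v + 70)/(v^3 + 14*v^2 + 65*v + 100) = (v^2 - 9*v + 14)/(v^2 + 9*v + 20)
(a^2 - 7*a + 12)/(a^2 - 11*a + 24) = (a - 4)/(a - 8)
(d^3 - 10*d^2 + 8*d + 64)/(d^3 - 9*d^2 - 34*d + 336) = (d^2 - 2*d - 8)/(d^2 - d - 42)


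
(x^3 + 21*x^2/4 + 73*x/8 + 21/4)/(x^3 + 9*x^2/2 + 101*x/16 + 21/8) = 2*(2*x + 3)/(4*x + 3)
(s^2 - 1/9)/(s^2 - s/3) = (s + 1/3)/s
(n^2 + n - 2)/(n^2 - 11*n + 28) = (n^2 + n - 2)/(n^2 - 11*n + 28)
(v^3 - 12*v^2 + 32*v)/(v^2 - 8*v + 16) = v*(v - 8)/(v - 4)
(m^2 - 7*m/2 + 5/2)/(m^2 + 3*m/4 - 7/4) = 2*(2*m - 5)/(4*m + 7)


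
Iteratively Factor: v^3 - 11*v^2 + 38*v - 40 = (v - 5)*(v^2 - 6*v + 8) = (v - 5)*(v - 2)*(v - 4)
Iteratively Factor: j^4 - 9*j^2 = (j)*(j^3 - 9*j) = j^2*(j^2 - 9) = j^2*(j - 3)*(j + 3)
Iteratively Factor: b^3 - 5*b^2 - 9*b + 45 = (b - 3)*(b^2 - 2*b - 15) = (b - 5)*(b - 3)*(b + 3)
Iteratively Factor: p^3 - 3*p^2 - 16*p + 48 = (p + 4)*(p^2 - 7*p + 12) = (p - 3)*(p + 4)*(p - 4)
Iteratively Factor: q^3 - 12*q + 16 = (q - 2)*(q^2 + 2*q - 8) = (q - 2)*(q + 4)*(q - 2)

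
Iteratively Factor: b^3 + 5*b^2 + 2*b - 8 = (b + 4)*(b^2 + b - 2) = (b - 1)*(b + 4)*(b + 2)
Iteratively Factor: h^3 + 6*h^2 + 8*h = (h + 2)*(h^2 + 4*h) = (h + 2)*(h + 4)*(h)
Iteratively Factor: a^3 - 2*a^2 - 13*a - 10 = (a + 2)*(a^2 - 4*a - 5) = (a + 1)*(a + 2)*(a - 5)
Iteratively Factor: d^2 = (d)*(d)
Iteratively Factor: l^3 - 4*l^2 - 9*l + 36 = (l - 4)*(l^2 - 9) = (l - 4)*(l - 3)*(l + 3)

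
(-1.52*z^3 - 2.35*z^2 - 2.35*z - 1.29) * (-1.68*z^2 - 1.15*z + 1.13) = 2.5536*z^5 + 5.696*z^4 + 4.9329*z^3 + 2.2142*z^2 - 1.172*z - 1.4577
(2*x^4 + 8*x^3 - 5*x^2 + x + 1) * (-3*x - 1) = -6*x^5 - 26*x^4 + 7*x^3 + 2*x^2 - 4*x - 1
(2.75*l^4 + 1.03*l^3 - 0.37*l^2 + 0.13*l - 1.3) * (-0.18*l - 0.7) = -0.495*l^5 - 2.1104*l^4 - 0.6544*l^3 + 0.2356*l^2 + 0.143*l + 0.91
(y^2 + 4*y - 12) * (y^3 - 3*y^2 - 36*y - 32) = y^5 + y^4 - 60*y^3 - 140*y^2 + 304*y + 384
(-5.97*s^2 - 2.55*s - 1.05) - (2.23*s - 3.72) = -5.97*s^2 - 4.78*s + 2.67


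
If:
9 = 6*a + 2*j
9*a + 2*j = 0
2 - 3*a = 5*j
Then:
No Solution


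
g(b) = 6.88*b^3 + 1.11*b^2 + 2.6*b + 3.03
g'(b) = 20.64*b^2 + 2.22*b + 2.6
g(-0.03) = 2.95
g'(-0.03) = 2.55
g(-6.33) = -1713.97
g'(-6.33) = 815.57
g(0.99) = 13.37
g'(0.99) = 25.03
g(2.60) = 138.22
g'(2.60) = 147.90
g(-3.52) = -292.43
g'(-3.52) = 250.52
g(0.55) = 5.94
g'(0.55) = 10.06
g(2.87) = 182.28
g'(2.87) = 178.98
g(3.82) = 412.67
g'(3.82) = 312.27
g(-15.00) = -23006.22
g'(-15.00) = 4613.30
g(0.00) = 3.03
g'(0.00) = 2.60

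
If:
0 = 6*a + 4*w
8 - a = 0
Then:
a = 8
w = -12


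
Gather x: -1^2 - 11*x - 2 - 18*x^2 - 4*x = -18*x^2 - 15*x - 3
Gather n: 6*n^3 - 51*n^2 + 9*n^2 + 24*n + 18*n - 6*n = 6*n^3 - 42*n^2 + 36*n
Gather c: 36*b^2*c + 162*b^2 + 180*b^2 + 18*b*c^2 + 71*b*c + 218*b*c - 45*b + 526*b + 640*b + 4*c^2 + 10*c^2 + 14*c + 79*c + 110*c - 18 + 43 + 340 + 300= 342*b^2 + 1121*b + c^2*(18*b + 14) + c*(36*b^2 + 289*b + 203) + 665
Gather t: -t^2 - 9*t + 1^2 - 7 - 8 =-t^2 - 9*t - 14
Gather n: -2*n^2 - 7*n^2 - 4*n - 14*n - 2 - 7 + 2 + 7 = -9*n^2 - 18*n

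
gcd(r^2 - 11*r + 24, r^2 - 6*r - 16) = r - 8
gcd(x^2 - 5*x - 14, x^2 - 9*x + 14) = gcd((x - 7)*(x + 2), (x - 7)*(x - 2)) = x - 7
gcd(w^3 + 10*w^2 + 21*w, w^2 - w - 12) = w + 3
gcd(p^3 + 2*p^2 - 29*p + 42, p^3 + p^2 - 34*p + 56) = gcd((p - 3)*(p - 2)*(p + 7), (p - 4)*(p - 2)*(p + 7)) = p^2 + 5*p - 14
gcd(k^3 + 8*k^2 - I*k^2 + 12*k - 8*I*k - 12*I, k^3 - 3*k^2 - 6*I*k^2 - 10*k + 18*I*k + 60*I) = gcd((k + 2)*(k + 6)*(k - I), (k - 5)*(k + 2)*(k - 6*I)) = k + 2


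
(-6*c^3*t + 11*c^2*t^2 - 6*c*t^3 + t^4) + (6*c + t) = -6*c^3*t + 11*c^2*t^2 - 6*c*t^3 + 6*c + t^4 + t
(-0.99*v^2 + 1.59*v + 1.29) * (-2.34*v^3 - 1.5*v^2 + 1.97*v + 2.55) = 2.3166*v^5 - 2.2356*v^4 - 7.3539*v^3 - 1.3272*v^2 + 6.5958*v + 3.2895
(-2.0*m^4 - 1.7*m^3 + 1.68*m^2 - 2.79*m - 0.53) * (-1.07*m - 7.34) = 2.14*m^5 + 16.499*m^4 + 10.6804*m^3 - 9.3459*m^2 + 21.0457*m + 3.8902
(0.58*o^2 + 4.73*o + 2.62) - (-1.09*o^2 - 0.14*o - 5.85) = 1.67*o^2 + 4.87*o + 8.47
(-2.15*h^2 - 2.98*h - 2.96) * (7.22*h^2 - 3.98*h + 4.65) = -15.523*h^4 - 12.9586*h^3 - 19.5083*h^2 - 2.0762*h - 13.764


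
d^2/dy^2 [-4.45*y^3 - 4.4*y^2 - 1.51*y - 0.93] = -26.7*y - 8.8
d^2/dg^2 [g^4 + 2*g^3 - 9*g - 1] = 12*g*(g + 1)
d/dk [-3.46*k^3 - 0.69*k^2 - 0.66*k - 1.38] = -10.38*k^2 - 1.38*k - 0.66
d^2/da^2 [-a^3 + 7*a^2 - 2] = 14 - 6*a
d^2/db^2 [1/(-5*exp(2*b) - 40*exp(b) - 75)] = 4*((exp(b) + 2)*(exp(2*b) + 8*exp(b) + 15) - 2*(exp(b) + 4)^2*exp(b))*exp(b)/(5*(exp(2*b) + 8*exp(b) + 15)^3)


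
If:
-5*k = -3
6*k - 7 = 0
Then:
No Solution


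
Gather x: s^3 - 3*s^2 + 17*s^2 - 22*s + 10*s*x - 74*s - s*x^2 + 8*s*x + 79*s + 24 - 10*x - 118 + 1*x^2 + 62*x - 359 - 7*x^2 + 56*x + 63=s^3 + 14*s^2 - 17*s + x^2*(-s - 6) + x*(18*s + 108) - 390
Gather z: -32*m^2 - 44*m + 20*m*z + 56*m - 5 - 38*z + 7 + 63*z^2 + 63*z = -32*m^2 + 12*m + 63*z^2 + z*(20*m + 25) + 2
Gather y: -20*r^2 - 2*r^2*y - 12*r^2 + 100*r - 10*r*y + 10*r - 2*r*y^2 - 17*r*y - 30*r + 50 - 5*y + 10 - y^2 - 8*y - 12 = -32*r^2 + 80*r + y^2*(-2*r - 1) + y*(-2*r^2 - 27*r - 13) + 48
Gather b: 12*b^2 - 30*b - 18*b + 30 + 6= 12*b^2 - 48*b + 36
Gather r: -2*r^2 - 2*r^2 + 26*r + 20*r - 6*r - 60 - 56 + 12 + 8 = -4*r^2 + 40*r - 96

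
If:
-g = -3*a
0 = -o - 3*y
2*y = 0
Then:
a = g/3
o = 0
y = 0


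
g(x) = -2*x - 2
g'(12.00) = -2.00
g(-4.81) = 7.62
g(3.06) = -8.12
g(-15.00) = 28.00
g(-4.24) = 6.48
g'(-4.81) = -2.00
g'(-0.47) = -2.00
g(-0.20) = -1.60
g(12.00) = -26.00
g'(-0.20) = -2.00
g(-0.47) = -1.06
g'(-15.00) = -2.00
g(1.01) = -4.02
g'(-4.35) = -2.00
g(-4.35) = 6.70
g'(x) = -2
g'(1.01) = -2.00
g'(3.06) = -2.00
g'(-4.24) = -2.00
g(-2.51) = 3.02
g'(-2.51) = -2.00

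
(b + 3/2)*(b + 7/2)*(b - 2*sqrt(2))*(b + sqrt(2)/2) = b^4 - 3*sqrt(2)*b^3/2 + 5*b^3 - 15*sqrt(2)*b^2/2 + 13*b^2/4 - 63*sqrt(2)*b/8 - 10*b - 21/2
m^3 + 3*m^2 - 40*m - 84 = (m - 6)*(m + 2)*(m + 7)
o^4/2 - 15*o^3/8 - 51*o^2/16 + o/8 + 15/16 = (o/2 + 1/2)*(o - 5)*(o - 1/2)*(o + 3/4)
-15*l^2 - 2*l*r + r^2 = (-5*l + r)*(3*l + r)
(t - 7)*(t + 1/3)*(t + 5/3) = t^3 - 5*t^2 - 121*t/9 - 35/9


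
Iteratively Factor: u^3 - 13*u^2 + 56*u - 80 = (u - 5)*(u^2 - 8*u + 16) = (u - 5)*(u - 4)*(u - 4)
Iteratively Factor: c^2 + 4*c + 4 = (c + 2)*(c + 2)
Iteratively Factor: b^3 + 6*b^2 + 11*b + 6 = (b + 1)*(b^2 + 5*b + 6) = (b + 1)*(b + 2)*(b + 3)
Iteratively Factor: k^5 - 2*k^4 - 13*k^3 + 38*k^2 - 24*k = (k - 1)*(k^4 - k^3 - 14*k^2 + 24*k) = (k - 2)*(k - 1)*(k^3 + k^2 - 12*k) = (k - 3)*(k - 2)*(k - 1)*(k^2 + 4*k) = (k - 3)*(k - 2)*(k - 1)*(k + 4)*(k)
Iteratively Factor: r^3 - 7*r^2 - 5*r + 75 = (r + 3)*(r^2 - 10*r + 25) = (r - 5)*(r + 3)*(r - 5)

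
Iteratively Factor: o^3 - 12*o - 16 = (o + 2)*(o^2 - 2*o - 8) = (o - 4)*(o + 2)*(o + 2)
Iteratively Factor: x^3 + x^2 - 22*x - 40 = (x + 2)*(x^2 - x - 20) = (x - 5)*(x + 2)*(x + 4)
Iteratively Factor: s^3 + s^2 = (s)*(s^2 + s) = s^2*(s + 1)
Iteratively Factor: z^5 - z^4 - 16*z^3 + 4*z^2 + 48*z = (z + 3)*(z^4 - 4*z^3 - 4*z^2 + 16*z) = (z + 2)*(z + 3)*(z^3 - 6*z^2 + 8*z) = (z - 2)*(z + 2)*(z + 3)*(z^2 - 4*z) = (z - 4)*(z - 2)*(z + 2)*(z + 3)*(z)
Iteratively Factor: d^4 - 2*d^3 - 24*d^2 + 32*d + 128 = (d - 4)*(d^3 + 2*d^2 - 16*d - 32) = (d - 4)^2*(d^2 + 6*d + 8) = (d - 4)^2*(d + 4)*(d + 2)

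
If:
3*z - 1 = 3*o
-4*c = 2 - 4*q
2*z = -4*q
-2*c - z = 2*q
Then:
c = 0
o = -4/3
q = 1/2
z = -1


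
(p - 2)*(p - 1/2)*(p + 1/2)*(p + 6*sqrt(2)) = p^4 - 2*p^3 + 6*sqrt(2)*p^3 - 12*sqrt(2)*p^2 - p^2/4 - 3*sqrt(2)*p/2 + p/2 + 3*sqrt(2)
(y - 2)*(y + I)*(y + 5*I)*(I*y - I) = I*y^4 - 6*y^3 - 3*I*y^3 + 18*y^2 - 3*I*y^2 - 12*y + 15*I*y - 10*I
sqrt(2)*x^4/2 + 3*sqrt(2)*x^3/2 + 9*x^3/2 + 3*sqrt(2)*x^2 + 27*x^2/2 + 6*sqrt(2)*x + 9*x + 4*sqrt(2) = (x/2 + 1)*(x + 1)*(x + 4*sqrt(2))*(sqrt(2)*x + 1)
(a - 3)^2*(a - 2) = a^3 - 8*a^2 + 21*a - 18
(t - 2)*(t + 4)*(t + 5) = t^3 + 7*t^2 + 2*t - 40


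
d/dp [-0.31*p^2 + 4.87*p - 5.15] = 4.87 - 0.62*p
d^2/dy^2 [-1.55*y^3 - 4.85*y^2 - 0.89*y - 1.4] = -9.3*y - 9.7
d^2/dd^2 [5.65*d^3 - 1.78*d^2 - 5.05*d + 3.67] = 33.9*d - 3.56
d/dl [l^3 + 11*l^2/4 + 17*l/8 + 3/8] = 3*l^2 + 11*l/2 + 17/8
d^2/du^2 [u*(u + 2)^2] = 6*u + 8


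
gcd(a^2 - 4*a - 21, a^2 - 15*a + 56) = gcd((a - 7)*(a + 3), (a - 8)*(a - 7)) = a - 7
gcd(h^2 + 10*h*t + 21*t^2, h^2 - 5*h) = 1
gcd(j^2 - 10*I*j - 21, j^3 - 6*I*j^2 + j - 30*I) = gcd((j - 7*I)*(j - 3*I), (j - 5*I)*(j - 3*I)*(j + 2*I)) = j - 3*I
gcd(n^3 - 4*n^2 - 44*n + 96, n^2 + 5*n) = 1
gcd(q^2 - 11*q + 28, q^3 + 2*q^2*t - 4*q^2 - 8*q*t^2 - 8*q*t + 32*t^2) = q - 4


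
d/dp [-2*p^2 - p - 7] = -4*p - 1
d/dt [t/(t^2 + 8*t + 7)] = (7 - t^2)/(t^4 + 16*t^3 + 78*t^2 + 112*t + 49)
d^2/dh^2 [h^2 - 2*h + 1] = 2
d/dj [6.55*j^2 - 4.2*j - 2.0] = 13.1*j - 4.2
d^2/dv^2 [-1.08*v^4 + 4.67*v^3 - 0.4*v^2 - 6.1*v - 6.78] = -12.96*v^2 + 28.02*v - 0.8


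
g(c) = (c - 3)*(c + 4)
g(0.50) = -11.25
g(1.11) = -9.66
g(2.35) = -4.13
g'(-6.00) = -11.00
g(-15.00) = 198.00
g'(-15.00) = -29.00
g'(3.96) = 8.92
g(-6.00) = 18.00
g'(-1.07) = -1.14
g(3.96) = 7.64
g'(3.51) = 8.02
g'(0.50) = 2.00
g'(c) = 2*c + 1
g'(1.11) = 3.22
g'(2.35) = 5.70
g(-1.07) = -11.93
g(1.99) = -6.05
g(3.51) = 3.83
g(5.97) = 29.61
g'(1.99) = 4.98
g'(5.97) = 12.94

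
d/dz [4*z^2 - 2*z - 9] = 8*z - 2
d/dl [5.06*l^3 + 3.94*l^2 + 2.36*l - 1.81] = 15.18*l^2 + 7.88*l + 2.36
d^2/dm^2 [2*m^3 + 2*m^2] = 12*m + 4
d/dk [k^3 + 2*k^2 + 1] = k*(3*k + 4)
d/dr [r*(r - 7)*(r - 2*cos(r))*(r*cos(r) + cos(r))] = r*(r - 7)*(r + 1)*(sin(2*r) + cos(r)) - r*(r - 7)*(r - 2*cos(r))*(r*sin(r) - sqrt(2)*cos(r + pi/4)) + r*(r + 1)*(r - 2*cos(r))*cos(r) + (r - 7)*(r + 1)*(r - 2*cos(r))*cos(r)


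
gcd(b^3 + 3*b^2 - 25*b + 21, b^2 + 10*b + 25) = 1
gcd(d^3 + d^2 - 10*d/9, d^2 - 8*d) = d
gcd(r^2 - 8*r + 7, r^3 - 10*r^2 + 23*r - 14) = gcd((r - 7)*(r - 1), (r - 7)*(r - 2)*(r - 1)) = r^2 - 8*r + 7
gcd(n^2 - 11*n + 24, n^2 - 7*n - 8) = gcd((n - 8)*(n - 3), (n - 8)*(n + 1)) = n - 8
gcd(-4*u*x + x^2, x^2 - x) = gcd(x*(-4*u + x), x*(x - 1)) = x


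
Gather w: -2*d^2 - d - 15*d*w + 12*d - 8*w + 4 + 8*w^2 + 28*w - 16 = -2*d^2 + 11*d + 8*w^2 + w*(20 - 15*d) - 12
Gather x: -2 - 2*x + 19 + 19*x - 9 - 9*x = 8*x + 8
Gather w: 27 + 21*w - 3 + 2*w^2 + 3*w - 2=2*w^2 + 24*w + 22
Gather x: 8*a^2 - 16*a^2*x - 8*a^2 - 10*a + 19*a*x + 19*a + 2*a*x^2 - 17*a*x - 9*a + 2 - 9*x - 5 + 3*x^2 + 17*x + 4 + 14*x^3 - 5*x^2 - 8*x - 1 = 14*x^3 + x^2*(2*a - 2) + x*(-16*a^2 + 2*a)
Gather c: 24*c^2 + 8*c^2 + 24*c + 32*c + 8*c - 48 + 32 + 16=32*c^2 + 64*c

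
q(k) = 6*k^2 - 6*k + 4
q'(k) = 12*k - 6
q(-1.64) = 29.98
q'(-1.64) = -25.68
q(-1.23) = 20.46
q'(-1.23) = -20.76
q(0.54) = 2.51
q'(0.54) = 0.48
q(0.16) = 3.19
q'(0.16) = -4.08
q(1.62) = 10.03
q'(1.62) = 13.44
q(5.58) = 157.34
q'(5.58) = 60.96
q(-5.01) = 184.66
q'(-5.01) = -66.12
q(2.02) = 16.36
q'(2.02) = 18.24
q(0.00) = 4.00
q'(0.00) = -6.00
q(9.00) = 436.00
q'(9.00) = 102.00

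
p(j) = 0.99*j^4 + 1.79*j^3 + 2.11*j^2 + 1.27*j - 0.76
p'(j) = 3.96*j^3 + 5.37*j^2 + 4.22*j + 1.27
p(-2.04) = 7.38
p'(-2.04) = -18.61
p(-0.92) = -0.83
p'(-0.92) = -1.15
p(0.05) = -0.69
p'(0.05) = 1.49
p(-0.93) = -0.82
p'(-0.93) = -1.20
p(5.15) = 1002.65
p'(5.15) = 706.33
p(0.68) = 1.85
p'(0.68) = 7.87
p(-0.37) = -1.01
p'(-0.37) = 0.24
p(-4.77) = 359.44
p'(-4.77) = -326.46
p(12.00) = 23940.08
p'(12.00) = 7668.07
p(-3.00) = 46.28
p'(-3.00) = -69.98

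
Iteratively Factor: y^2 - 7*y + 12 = (y - 4)*(y - 3)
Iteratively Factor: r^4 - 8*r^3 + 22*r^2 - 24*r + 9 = (r - 3)*(r^3 - 5*r^2 + 7*r - 3) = (r - 3)^2*(r^2 - 2*r + 1) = (r - 3)^2*(r - 1)*(r - 1)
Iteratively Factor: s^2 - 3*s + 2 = (s - 1)*(s - 2)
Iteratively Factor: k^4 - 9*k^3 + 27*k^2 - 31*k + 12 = (k - 4)*(k^3 - 5*k^2 + 7*k - 3) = (k - 4)*(k - 1)*(k^2 - 4*k + 3) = (k - 4)*(k - 3)*(k - 1)*(k - 1)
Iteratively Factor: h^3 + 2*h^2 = (h)*(h^2 + 2*h) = h*(h + 2)*(h)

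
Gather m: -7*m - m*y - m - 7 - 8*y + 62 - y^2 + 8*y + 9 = m*(-y - 8) - y^2 + 64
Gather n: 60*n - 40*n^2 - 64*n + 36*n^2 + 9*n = -4*n^2 + 5*n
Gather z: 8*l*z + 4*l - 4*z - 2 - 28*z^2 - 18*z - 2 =4*l - 28*z^2 + z*(8*l - 22) - 4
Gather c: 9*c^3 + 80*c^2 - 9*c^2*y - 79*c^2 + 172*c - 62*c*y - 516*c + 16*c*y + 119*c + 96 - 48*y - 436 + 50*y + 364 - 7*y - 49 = 9*c^3 + c^2*(1 - 9*y) + c*(-46*y - 225) - 5*y - 25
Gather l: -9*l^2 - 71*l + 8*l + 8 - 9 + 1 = -9*l^2 - 63*l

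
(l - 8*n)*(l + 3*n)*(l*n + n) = l^3*n - 5*l^2*n^2 + l^2*n - 24*l*n^3 - 5*l*n^2 - 24*n^3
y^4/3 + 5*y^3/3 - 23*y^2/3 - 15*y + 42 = (y/3 + 1)*(y - 3)*(y - 2)*(y + 7)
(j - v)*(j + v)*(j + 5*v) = j^3 + 5*j^2*v - j*v^2 - 5*v^3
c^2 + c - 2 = (c - 1)*(c + 2)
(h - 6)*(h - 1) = h^2 - 7*h + 6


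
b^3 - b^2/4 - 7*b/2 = b*(b - 2)*(b + 7/4)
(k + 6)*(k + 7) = k^2 + 13*k + 42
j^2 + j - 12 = (j - 3)*(j + 4)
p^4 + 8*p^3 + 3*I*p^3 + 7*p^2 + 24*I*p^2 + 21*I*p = p*(p + 1)*(p + 7)*(p + 3*I)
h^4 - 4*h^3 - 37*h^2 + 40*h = h*(h - 8)*(h - 1)*(h + 5)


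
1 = 1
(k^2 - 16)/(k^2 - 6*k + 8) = (k + 4)/(k - 2)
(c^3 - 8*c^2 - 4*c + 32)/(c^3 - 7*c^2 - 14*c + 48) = (c + 2)/(c + 3)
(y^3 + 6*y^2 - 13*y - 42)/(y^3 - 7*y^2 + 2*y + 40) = (y^2 + 4*y - 21)/(y^2 - 9*y + 20)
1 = 1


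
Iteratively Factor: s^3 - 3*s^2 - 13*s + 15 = (s - 1)*(s^2 - 2*s - 15) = (s - 5)*(s - 1)*(s + 3)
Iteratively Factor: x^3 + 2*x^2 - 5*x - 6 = (x - 2)*(x^2 + 4*x + 3) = (x - 2)*(x + 1)*(x + 3)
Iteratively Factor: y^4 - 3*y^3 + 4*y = (y)*(y^3 - 3*y^2 + 4) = y*(y - 2)*(y^2 - y - 2) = y*(y - 2)^2*(y + 1)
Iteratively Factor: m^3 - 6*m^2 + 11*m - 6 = (m - 1)*(m^2 - 5*m + 6) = (m - 2)*(m - 1)*(m - 3)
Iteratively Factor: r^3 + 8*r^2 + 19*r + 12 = (r + 3)*(r^2 + 5*r + 4) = (r + 3)*(r + 4)*(r + 1)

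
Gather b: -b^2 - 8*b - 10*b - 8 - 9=-b^2 - 18*b - 17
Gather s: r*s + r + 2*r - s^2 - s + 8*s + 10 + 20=3*r - s^2 + s*(r + 7) + 30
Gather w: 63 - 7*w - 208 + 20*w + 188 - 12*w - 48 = w - 5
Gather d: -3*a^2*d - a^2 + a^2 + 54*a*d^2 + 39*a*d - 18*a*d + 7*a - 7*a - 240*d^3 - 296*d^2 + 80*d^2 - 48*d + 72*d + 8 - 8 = -240*d^3 + d^2*(54*a - 216) + d*(-3*a^2 + 21*a + 24)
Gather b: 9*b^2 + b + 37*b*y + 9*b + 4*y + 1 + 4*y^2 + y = 9*b^2 + b*(37*y + 10) + 4*y^2 + 5*y + 1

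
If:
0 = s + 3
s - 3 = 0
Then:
No Solution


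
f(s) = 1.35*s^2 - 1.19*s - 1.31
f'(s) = 2.7*s - 1.19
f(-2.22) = 7.99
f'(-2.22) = -7.18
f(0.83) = -1.37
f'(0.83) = 1.05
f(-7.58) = 85.28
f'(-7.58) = -21.66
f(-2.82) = 12.78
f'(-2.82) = -8.80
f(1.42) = -0.28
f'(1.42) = 2.64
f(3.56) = 11.56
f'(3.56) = 8.42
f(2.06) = 1.97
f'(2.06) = 4.37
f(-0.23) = -0.96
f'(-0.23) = -1.81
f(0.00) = -1.31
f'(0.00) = -1.19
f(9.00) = 97.33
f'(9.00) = 23.11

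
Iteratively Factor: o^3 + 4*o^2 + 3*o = (o + 3)*(o^2 + o) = o*(o + 3)*(o + 1)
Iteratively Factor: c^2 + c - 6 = (c - 2)*(c + 3)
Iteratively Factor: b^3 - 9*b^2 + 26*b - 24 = (b - 3)*(b^2 - 6*b + 8) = (b - 3)*(b - 2)*(b - 4)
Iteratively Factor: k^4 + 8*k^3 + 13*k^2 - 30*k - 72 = (k + 4)*(k^3 + 4*k^2 - 3*k - 18) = (k + 3)*(k + 4)*(k^2 + k - 6) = (k - 2)*(k + 3)*(k + 4)*(k + 3)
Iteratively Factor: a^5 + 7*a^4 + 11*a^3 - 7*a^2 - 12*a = (a - 1)*(a^4 + 8*a^3 + 19*a^2 + 12*a) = (a - 1)*(a + 4)*(a^3 + 4*a^2 + 3*a) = (a - 1)*(a + 3)*(a + 4)*(a^2 + a) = a*(a - 1)*(a + 3)*(a + 4)*(a + 1)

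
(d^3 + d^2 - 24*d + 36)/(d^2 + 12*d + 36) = (d^2 - 5*d + 6)/(d + 6)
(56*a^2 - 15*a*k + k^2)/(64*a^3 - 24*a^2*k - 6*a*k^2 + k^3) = (7*a - k)/(8*a^2 - 2*a*k - k^2)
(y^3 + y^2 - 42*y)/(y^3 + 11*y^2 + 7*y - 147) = y*(y - 6)/(y^2 + 4*y - 21)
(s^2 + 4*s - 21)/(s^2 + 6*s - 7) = (s - 3)/(s - 1)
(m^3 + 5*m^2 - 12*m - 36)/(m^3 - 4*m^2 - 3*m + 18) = (m + 6)/(m - 3)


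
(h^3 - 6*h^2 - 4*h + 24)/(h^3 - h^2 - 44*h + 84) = (h + 2)/(h + 7)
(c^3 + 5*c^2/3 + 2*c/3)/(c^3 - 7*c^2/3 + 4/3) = c*(c + 1)/(c^2 - 3*c + 2)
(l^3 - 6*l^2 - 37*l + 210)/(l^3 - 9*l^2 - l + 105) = (l + 6)/(l + 3)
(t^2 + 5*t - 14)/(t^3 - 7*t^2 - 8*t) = (-t^2 - 5*t + 14)/(t*(-t^2 + 7*t + 8))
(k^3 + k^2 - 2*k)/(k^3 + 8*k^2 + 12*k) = (k - 1)/(k + 6)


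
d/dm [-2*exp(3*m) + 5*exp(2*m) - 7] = (10 - 6*exp(m))*exp(2*m)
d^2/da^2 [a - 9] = 0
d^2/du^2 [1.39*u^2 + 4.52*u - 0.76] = 2.78000000000000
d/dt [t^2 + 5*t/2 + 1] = 2*t + 5/2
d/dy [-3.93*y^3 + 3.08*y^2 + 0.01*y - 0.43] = -11.79*y^2 + 6.16*y + 0.01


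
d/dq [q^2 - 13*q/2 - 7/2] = 2*q - 13/2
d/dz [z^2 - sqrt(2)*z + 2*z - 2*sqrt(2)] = 2*z - sqrt(2) + 2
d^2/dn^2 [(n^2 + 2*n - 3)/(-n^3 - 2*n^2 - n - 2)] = 2*(-n^6 - 6*n^5 + 9*n^4 + 58*n^3 + 81*n^2 + 24*n - 9)/(n^9 + 6*n^8 + 15*n^7 + 26*n^6 + 39*n^5 + 42*n^4 + 37*n^3 + 30*n^2 + 12*n + 8)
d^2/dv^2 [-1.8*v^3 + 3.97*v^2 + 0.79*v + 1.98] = 7.94 - 10.8*v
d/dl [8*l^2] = 16*l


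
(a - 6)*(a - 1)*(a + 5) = a^3 - 2*a^2 - 29*a + 30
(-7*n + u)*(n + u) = -7*n^2 - 6*n*u + u^2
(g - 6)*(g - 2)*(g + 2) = g^3 - 6*g^2 - 4*g + 24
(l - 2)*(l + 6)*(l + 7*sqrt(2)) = l^3 + 4*l^2 + 7*sqrt(2)*l^2 - 12*l + 28*sqrt(2)*l - 84*sqrt(2)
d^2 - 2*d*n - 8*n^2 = (d - 4*n)*(d + 2*n)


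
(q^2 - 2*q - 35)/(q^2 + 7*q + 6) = (q^2 - 2*q - 35)/(q^2 + 7*q + 6)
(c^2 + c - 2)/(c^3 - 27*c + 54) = (c^2 + c - 2)/(c^3 - 27*c + 54)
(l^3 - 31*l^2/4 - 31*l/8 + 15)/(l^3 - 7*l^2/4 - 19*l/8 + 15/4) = (l - 8)/(l - 2)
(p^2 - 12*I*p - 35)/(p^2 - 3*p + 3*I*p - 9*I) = (p^2 - 12*I*p - 35)/(p^2 + 3*p*(-1 + I) - 9*I)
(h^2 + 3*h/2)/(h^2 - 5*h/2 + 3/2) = h*(2*h + 3)/(2*h^2 - 5*h + 3)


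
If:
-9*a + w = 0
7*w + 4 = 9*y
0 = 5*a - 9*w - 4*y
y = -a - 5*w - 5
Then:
No Solution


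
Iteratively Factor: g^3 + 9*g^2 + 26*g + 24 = (g + 2)*(g^2 + 7*g + 12) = (g + 2)*(g + 3)*(g + 4)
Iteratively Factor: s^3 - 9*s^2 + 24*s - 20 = (s - 5)*(s^2 - 4*s + 4) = (s - 5)*(s - 2)*(s - 2)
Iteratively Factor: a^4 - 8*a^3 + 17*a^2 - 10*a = (a)*(a^3 - 8*a^2 + 17*a - 10) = a*(a - 2)*(a^2 - 6*a + 5) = a*(a - 5)*(a - 2)*(a - 1)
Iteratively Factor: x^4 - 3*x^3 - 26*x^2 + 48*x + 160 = (x - 5)*(x^3 + 2*x^2 - 16*x - 32) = (x - 5)*(x + 2)*(x^2 - 16) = (x - 5)*(x + 2)*(x + 4)*(x - 4)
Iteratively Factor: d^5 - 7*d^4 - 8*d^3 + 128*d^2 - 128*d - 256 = (d - 4)*(d^4 - 3*d^3 - 20*d^2 + 48*d + 64) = (d - 4)*(d + 1)*(d^3 - 4*d^2 - 16*d + 64) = (d - 4)*(d + 1)*(d + 4)*(d^2 - 8*d + 16) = (d - 4)^2*(d + 1)*(d + 4)*(d - 4)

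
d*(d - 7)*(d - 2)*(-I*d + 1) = -I*d^4 + d^3 + 9*I*d^3 - 9*d^2 - 14*I*d^2 + 14*d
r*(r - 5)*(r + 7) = r^3 + 2*r^2 - 35*r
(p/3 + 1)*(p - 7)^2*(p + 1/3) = p^4/3 - 32*p^3/9 + 10*p^2/9 + 448*p/9 + 49/3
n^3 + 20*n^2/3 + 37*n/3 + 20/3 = (n + 1)*(n + 5/3)*(n + 4)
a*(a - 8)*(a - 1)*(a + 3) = a^4 - 6*a^3 - 19*a^2 + 24*a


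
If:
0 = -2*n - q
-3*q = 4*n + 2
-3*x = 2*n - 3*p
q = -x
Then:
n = 1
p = 8/3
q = -2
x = 2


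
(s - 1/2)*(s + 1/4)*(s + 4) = s^3 + 15*s^2/4 - 9*s/8 - 1/2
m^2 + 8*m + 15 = (m + 3)*(m + 5)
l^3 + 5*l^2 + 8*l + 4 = (l + 1)*(l + 2)^2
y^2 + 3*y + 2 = (y + 1)*(y + 2)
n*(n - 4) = n^2 - 4*n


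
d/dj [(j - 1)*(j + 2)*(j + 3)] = 3*j^2 + 8*j + 1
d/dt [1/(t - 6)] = -1/(t - 6)^2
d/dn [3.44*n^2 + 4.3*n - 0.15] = 6.88*n + 4.3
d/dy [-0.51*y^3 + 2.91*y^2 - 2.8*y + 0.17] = -1.53*y^2 + 5.82*y - 2.8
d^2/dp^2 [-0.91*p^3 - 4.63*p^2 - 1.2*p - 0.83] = -5.46*p - 9.26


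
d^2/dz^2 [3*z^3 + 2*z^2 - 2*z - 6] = 18*z + 4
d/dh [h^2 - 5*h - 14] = 2*h - 5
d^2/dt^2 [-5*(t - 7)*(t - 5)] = -10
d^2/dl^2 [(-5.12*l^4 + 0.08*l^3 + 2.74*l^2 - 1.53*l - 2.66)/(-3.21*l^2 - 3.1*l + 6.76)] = (105.513984*l^6 + 305.69472*l^5 - 371.392512*l^4 - 1635.66303*l^3 + 2625.431436*l^2 + 336.08544*l - 19.730416)/(33.076161*l^6 + 95.82813*l^5 - 116.422848*l^4 - 373.82156*l^3 + 245.177088*l^2 + 424.98768*l - 308.915776)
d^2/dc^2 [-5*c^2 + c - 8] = -10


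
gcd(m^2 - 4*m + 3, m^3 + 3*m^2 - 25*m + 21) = m^2 - 4*m + 3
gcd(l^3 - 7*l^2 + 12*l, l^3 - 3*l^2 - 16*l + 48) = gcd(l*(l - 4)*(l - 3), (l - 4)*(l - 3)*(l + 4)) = l^2 - 7*l + 12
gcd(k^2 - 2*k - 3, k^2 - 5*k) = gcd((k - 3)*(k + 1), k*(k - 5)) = 1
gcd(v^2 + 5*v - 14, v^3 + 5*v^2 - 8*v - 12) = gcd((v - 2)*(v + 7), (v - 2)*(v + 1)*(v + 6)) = v - 2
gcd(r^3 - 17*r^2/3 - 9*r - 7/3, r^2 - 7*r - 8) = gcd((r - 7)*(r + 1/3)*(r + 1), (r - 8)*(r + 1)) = r + 1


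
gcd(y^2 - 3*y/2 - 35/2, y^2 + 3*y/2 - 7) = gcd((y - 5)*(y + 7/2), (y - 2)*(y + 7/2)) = y + 7/2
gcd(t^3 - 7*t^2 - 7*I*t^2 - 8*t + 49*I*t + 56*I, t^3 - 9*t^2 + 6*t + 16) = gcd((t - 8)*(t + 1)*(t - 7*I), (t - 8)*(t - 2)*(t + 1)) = t^2 - 7*t - 8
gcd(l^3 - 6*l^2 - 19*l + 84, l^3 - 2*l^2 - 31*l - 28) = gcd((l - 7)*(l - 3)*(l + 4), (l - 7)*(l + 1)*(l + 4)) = l^2 - 3*l - 28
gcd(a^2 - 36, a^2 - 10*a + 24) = a - 6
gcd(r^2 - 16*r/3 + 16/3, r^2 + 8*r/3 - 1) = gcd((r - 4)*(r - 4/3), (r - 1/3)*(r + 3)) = 1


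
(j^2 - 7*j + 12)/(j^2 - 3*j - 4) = (j - 3)/(j + 1)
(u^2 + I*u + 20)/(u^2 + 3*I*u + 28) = (u + 5*I)/(u + 7*I)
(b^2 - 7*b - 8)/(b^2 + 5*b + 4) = (b - 8)/(b + 4)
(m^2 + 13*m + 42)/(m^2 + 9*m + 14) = (m + 6)/(m + 2)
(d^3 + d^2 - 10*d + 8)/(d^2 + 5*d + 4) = (d^2 - 3*d + 2)/(d + 1)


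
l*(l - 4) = l^2 - 4*l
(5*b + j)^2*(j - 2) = 25*b^2*j - 50*b^2 + 10*b*j^2 - 20*b*j + j^3 - 2*j^2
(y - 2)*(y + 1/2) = y^2 - 3*y/2 - 1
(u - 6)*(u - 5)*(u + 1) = u^3 - 10*u^2 + 19*u + 30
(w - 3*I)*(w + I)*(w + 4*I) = w^3 + 2*I*w^2 + 11*w + 12*I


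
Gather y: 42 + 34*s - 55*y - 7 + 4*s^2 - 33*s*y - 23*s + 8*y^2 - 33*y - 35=4*s^2 + 11*s + 8*y^2 + y*(-33*s - 88)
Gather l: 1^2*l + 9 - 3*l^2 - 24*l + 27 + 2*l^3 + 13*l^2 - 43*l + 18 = 2*l^3 + 10*l^2 - 66*l + 54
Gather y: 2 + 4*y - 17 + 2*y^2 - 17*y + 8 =2*y^2 - 13*y - 7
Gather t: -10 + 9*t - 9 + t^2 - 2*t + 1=t^2 + 7*t - 18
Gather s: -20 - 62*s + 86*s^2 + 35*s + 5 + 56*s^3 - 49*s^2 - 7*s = 56*s^3 + 37*s^2 - 34*s - 15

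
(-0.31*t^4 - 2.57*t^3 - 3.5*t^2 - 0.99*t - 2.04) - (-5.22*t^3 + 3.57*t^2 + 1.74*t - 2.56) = -0.31*t^4 + 2.65*t^3 - 7.07*t^2 - 2.73*t + 0.52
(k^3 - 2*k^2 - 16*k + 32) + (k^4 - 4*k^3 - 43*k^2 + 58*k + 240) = k^4 - 3*k^3 - 45*k^2 + 42*k + 272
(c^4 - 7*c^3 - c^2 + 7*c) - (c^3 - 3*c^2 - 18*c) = c^4 - 8*c^3 + 2*c^2 + 25*c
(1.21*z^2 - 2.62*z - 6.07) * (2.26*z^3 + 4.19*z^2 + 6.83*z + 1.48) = 2.7346*z^5 - 0.851299999999999*z^4 - 16.4317*z^3 - 41.5371*z^2 - 45.3357*z - 8.9836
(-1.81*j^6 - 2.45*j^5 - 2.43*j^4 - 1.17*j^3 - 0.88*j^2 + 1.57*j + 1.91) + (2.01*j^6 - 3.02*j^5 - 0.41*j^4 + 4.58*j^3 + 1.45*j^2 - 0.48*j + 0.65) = 0.2*j^6 - 5.47*j^5 - 2.84*j^4 + 3.41*j^3 + 0.57*j^2 + 1.09*j + 2.56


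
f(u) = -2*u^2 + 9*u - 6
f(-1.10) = -18.32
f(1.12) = 1.57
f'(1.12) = 4.52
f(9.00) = -87.00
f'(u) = 9 - 4*u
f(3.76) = -0.44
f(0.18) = -4.44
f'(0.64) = 6.44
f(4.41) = -5.21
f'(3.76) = -6.04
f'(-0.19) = 9.76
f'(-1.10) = 13.40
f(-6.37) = -144.48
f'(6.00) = -15.00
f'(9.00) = -27.00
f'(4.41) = -8.64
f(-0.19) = -7.78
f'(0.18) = 8.28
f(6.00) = -24.00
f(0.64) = -1.06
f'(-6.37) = 34.48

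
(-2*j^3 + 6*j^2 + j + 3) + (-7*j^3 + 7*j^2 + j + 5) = -9*j^3 + 13*j^2 + 2*j + 8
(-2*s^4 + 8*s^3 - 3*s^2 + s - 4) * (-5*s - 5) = 10*s^5 - 30*s^4 - 25*s^3 + 10*s^2 + 15*s + 20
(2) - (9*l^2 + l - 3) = -9*l^2 - l + 5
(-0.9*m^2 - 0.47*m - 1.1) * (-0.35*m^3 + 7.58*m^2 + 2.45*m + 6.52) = 0.315*m^5 - 6.6575*m^4 - 5.3826*m^3 - 15.3575*m^2 - 5.7594*m - 7.172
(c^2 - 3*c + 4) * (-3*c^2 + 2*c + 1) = -3*c^4 + 11*c^3 - 17*c^2 + 5*c + 4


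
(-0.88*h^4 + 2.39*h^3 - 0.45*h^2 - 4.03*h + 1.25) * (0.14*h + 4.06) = -0.1232*h^5 - 3.2382*h^4 + 9.6404*h^3 - 2.3912*h^2 - 16.1868*h + 5.075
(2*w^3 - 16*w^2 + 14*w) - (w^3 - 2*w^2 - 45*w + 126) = w^3 - 14*w^2 + 59*w - 126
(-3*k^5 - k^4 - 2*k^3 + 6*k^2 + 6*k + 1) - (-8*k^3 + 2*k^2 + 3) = -3*k^5 - k^4 + 6*k^3 + 4*k^2 + 6*k - 2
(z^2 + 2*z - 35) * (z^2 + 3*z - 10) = z^4 + 5*z^3 - 39*z^2 - 125*z + 350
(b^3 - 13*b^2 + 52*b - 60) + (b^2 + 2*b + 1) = b^3 - 12*b^2 + 54*b - 59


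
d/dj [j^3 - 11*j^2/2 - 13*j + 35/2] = 3*j^2 - 11*j - 13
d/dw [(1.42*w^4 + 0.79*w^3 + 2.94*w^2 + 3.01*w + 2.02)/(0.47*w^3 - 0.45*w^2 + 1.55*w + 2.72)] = (0.6674*w^6 - 1.278*w^5 + 4.8657*w^4 + 15.0692*w^3 + 9.5097*w^2 + 17.8116*w + 5.0562)/(0.2209*w^6 - 0.423*w^5 + 1.6595*w^4 + 1.1618*w^3 - 0.0455000000000001*w^2 + 8.432*w + 7.3984)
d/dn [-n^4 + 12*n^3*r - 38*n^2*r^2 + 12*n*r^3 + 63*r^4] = -4*n^3 + 36*n^2*r - 76*n*r^2 + 12*r^3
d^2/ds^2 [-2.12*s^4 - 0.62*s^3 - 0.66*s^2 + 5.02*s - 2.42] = -25.44*s^2 - 3.72*s - 1.32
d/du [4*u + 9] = 4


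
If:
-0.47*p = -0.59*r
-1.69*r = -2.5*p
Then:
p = 0.00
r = 0.00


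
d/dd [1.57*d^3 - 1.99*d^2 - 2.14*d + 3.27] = 4.71*d^2 - 3.98*d - 2.14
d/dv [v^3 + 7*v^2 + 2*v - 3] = 3*v^2 + 14*v + 2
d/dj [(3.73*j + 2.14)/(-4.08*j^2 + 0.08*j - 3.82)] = (15.2184*j^2 + 17.4624*j - 14.4198)/(16.6464*j^4 - 0.6528*j^3 + 31.1776*j^2 - 0.6112*j + 14.5924)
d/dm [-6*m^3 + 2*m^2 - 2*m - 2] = -18*m^2 + 4*m - 2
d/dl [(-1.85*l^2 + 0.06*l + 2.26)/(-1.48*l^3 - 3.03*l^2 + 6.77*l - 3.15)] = (-2.738*l^4 + 0.177599999999998*l^3 - 2.3083*l^2 + 25.3506*l - 15.4892)/(2.1904*l^6 + 8.9688*l^5 - 10.8583*l^4 - 31.7022*l^3 + 64.9219*l^2 - 42.651*l + 9.9225)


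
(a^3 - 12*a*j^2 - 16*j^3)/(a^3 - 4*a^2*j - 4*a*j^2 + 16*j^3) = (a + 2*j)/(a - 2*j)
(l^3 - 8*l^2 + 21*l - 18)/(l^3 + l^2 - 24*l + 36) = (l - 3)/(l + 6)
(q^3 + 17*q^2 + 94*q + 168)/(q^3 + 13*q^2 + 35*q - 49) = (q^2 + 10*q + 24)/(q^2 + 6*q - 7)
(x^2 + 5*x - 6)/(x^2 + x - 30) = (x - 1)/(x - 5)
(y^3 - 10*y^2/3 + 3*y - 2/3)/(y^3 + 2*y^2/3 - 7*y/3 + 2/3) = (y - 2)/(y + 2)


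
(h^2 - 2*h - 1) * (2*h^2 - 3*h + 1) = 2*h^4 - 7*h^3 + 5*h^2 + h - 1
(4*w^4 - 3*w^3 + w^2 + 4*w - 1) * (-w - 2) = -4*w^5 - 5*w^4 + 5*w^3 - 6*w^2 - 7*w + 2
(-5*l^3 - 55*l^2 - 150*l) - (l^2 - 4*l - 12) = -5*l^3 - 56*l^2 - 146*l + 12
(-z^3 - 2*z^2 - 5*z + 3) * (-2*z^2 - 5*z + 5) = 2*z^5 + 9*z^4 + 15*z^3 + 9*z^2 - 40*z + 15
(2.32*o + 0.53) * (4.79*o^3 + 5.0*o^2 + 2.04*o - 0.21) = 11.1128*o^4 + 14.1387*o^3 + 7.3828*o^2 + 0.594*o - 0.1113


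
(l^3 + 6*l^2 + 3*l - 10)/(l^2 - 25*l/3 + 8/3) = 3*(l^3 + 6*l^2 + 3*l - 10)/(3*l^2 - 25*l + 8)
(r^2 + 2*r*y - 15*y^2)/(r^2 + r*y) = (r^2 + 2*r*y - 15*y^2)/(r*(r + y))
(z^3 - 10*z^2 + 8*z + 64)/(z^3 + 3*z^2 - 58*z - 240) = (z^2 - 2*z - 8)/(z^2 + 11*z + 30)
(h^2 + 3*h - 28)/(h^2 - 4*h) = (h + 7)/h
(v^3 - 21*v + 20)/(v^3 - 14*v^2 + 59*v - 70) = (v^3 - 21*v + 20)/(v^3 - 14*v^2 + 59*v - 70)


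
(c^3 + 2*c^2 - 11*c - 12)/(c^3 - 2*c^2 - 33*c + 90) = (c^2 + 5*c + 4)/(c^2 + c - 30)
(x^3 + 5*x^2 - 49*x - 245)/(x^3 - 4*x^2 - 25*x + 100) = (x^2 - 49)/(x^2 - 9*x + 20)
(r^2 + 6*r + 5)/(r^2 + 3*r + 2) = (r + 5)/(r + 2)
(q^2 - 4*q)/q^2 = (q - 4)/q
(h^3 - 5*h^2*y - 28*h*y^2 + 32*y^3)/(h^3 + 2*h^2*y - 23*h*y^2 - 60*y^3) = (-h^2 + 9*h*y - 8*y^2)/(-h^2 + 2*h*y + 15*y^2)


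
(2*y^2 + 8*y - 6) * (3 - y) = -2*y^3 - 2*y^2 + 30*y - 18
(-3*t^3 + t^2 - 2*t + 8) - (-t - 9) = -3*t^3 + t^2 - t + 17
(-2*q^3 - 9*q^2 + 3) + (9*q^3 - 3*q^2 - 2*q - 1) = 7*q^3 - 12*q^2 - 2*q + 2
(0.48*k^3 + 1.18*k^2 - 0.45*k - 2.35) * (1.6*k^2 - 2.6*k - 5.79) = 0.768*k^5 + 0.64*k^4 - 6.5672*k^3 - 9.4222*k^2 + 8.7155*k + 13.6065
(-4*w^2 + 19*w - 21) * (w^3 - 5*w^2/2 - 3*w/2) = -4*w^5 + 29*w^4 - 125*w^3/2 + 24*w^2 + 63*w/2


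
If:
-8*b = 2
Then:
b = -1/4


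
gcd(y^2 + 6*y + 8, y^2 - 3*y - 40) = 1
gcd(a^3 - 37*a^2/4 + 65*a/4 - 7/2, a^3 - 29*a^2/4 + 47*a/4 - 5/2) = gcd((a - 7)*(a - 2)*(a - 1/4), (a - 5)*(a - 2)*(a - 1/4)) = a^2 - 9*a/4 + 1/2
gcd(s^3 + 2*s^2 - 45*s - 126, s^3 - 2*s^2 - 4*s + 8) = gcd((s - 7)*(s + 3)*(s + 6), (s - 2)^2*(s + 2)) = 1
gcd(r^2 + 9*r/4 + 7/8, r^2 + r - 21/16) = r + 7/4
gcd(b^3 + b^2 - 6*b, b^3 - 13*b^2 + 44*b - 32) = 1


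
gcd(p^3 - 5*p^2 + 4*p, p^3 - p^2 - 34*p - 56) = 1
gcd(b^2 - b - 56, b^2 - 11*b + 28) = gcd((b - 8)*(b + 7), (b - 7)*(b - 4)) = 1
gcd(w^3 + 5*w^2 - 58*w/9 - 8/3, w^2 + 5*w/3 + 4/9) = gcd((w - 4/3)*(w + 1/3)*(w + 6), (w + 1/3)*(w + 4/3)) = w + 1/3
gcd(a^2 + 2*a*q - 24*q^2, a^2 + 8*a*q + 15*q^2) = 1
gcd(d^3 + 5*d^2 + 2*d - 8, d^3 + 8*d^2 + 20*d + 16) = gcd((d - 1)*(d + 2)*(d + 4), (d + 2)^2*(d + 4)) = d^2 + 6*d + 8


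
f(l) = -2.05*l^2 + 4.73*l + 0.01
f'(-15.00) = 66.23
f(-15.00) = -532.19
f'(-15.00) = 66.23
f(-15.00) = -532.19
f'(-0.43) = 6.49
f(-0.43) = -2.40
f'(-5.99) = 29.29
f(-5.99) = -101.88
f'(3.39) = -9.17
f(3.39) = -7.51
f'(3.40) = -9.21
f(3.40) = -7.61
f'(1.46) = -1.26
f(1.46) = 2.55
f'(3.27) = -8.68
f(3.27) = -6.44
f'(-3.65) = 19.70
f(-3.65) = -44.57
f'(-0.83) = 8.13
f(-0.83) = -5.33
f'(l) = 4.73 - 4.1*l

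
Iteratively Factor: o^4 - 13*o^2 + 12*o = (o - 3)*(o^3 + 3*o^2 - 4*o) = (o - 3)*(o - 1)*(o^2 + 4*o) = o*(o - 3)*(o - 1)*(o + 4)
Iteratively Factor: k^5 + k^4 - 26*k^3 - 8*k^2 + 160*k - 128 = (k + 4)*(k^4 - 3*k^3 - 14*k^2 + 48*k - 32) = (k - 4)*(k + 4)*(k^3 + k^2 - 10*k + 8) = (k - 4)*(k - 1)*(k + 4)*(k^2 + 2*k - 8) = (k - 4)*(k - 2)*(k - 1)*(k + 4)*(k + 4)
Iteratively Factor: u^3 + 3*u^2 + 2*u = (u + 2)*(u^2 + u) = (u + 1)*(u + 2)*(u)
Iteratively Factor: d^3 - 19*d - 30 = (d + 2)*(d^2 - 2*d - 15) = (d + 2)*(d + 3)*(d - 5)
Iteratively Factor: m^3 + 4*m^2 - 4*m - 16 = (m - 2)*(m^2 + 6*m + 8) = (m - 2)*(m + 4)*(m + 2)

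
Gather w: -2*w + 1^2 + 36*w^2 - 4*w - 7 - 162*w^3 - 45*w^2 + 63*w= -162*w^3 - 9*w^2 + 57*w - 6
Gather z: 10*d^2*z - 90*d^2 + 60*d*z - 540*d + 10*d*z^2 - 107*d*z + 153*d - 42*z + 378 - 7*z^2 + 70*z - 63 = -90*d^2 - 387*d + z^2*(10*d - 7) + z*(10*d^2 - 47*d + 28) + 315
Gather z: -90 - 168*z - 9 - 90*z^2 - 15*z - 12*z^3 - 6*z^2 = -12*z^3 - 96*z^2 - 183*z - 99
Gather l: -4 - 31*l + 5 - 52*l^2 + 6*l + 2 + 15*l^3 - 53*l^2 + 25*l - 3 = 15*l^3 - 105*l^2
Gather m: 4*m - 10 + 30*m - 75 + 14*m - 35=48*m - 120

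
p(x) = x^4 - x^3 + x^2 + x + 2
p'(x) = 4*x^3 - 3*x^2 + 2*x + 1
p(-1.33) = 7.92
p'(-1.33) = -16.38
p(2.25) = 23.55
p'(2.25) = 35.88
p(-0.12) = 1.90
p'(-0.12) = 0.71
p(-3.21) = 148.34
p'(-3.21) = -168.64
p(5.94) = 1078.57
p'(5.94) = 745.37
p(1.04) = 4.17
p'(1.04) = 4.33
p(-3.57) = 219.11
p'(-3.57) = -226.37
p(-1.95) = 25.73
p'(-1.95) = -43.97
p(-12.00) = 22598.00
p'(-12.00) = -7367.00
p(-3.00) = 116.00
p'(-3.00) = -140.00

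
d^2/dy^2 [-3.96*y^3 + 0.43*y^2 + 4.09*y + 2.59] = 0.86 - 23.76*y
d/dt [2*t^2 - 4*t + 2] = 4*t - 4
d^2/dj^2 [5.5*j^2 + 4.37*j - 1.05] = 11.0000000000000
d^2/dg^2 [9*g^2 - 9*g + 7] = 18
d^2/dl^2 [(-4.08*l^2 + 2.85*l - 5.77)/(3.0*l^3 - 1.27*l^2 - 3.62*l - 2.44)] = (-73.4400000000001*l^6 + 153.9*l^5 - 954.1638*l^4 + 42.231114*l^3 + 646.337226*l^2 - 465.569868*l - 214.39296)/(27.0*l^9 - 34.29*l^8 - 83.2239*l^7 + 14.824817*l^6 + 156.201906*l^5 + 97.256208*l^4 - 61.161464*l^3 - 118.607424*l^2 - 64.656096*l - 14.526784)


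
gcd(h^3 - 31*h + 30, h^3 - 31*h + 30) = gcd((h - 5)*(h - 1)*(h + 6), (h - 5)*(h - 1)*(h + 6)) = h^3 - 31*h + 30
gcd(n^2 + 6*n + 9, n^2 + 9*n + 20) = 1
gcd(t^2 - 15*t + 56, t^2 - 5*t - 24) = t - 8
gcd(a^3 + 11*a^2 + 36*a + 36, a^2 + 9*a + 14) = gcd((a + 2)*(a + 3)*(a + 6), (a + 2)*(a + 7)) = a + 2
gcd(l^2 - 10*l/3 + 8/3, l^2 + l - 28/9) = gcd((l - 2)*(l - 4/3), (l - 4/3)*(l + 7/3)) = l - 4/3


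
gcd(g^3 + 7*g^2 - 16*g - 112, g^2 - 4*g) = g - 4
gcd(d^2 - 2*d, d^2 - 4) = d - 2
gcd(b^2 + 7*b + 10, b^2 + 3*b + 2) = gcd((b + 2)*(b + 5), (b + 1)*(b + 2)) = b + 2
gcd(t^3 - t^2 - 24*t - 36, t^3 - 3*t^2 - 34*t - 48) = t^2 + 5*t + 6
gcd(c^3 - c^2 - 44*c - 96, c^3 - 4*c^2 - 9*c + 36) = c + 3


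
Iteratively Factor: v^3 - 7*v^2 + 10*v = (v - 2)*(v^2 - 5*v) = (v - 5)*(v - 2)*(v)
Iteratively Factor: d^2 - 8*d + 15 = (d - 5)*(d - 3)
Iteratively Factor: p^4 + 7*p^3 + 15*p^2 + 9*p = (p + 1)*(p^3 + 6*p^2 + 9*p) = p*(p + 1)*(p^2 + 6*p + 9) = p*(p + 1)*(p + 3)*(p + 3)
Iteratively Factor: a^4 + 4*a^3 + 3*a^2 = (a + 3)*(a^3 + a^2) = a*(a + 3)*(a^2 + a) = a^2*(a + 3)*(a + 1)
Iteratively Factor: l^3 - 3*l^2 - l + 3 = (l - 3)*(l^2 - 1) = (l - 3)*(l + 1)*(l - 1)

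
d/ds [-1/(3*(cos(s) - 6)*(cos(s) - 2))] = 2*(4 - cos(s))*sin(s)/(3*(cos(s) - 6)^2*(cos(s) - 2)^2)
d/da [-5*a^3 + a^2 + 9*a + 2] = -15*a^2 + 2*a + 9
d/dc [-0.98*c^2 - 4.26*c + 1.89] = -1.96*c - 4.26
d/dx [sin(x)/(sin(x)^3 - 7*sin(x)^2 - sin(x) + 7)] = (-2*sin(x)^3 + 7*sin(x)^2 + 7)/((sin(x) - 7)^2*cos(x)^3)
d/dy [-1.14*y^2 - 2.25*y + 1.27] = -2.28*y - 2.25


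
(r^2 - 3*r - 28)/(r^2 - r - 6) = (-r^2 + 3*r + 28)/(-r^2 + r + 6)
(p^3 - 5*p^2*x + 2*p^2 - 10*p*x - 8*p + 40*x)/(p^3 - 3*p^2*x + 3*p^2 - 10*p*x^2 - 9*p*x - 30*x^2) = (p^2 + 2*p - 8)/(p^2 + 2*p*x + 3*p + 6*x)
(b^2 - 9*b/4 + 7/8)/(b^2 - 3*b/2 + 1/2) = (b - 7/4)/(b - 1)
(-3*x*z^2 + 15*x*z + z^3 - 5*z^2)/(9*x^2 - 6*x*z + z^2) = z*(5 - z)/(3*x - z)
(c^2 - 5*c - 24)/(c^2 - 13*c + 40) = (c + 3)/(c - 5)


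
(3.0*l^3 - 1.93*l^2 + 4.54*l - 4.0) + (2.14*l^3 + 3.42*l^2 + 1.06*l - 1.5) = 5.14*l^3 + 1.49*l^2 + 5.6*l - 5.5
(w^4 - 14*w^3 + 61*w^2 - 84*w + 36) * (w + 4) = w^5 - 10*w^4 + 5*w^3 + 160*w^2 - 300*w + 144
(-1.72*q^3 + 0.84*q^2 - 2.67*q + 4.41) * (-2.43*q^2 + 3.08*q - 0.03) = 4.1796*q^5 - 7.3388*q^4 + 9.1269*q^3 - 18.9651*q^2 + 13.6629*q - 0.1323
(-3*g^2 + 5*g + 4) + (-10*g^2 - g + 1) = -13*g^2 + 4*g + 5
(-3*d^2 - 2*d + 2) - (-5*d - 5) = -3*d^2 + 3*d + 7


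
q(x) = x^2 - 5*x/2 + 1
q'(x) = 2*x - 5/2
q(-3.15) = 18.80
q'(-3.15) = -8.80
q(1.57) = -0.46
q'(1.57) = 0.64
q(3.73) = 5.59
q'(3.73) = 4.96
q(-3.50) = 22.00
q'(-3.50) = -9.50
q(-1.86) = 9.11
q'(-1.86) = -6.22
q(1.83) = -0.23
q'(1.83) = 1.16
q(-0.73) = 3.36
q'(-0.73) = -3.96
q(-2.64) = 14.57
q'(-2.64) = -7.78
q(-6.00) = 52.00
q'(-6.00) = -14.50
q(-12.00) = 175.00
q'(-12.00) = -26.50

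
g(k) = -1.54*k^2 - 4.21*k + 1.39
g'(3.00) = -13.45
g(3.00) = -25.10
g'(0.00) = -4.21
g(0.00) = 1.39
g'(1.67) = -9.35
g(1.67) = -9.94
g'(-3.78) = 7.43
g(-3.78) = -4.70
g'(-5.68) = 13.28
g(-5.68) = -24.38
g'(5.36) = -20.72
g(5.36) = -65.42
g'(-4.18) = 8.66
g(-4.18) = -7.92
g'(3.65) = -15.45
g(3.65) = -34.49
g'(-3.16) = 5.52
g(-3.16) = -0.68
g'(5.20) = -20.23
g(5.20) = -62.14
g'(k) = -3.08*k - 4.21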